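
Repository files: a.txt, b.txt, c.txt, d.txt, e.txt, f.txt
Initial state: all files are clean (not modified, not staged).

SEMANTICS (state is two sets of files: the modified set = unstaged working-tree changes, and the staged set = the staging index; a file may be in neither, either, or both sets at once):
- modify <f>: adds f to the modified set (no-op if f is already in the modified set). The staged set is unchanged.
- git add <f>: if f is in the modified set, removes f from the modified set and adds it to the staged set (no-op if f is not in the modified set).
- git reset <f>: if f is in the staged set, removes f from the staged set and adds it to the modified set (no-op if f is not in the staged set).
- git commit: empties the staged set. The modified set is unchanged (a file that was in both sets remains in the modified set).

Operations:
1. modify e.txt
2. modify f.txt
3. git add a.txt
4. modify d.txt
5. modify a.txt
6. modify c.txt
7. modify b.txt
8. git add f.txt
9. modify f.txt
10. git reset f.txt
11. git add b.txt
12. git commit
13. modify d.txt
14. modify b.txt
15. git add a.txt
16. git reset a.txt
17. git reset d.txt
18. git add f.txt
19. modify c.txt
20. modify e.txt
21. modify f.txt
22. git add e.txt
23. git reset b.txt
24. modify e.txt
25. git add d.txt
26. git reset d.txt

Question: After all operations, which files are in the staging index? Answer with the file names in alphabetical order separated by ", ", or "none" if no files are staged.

Answer: e.txt, f.txt

Derivation:
After op 1 (modify e.txt): modified={e.txt} staged={none}
After op 2 (modify f.txt): modified={e.txt, f.txt} staged={none}
After op 3 (git add a.txt): modified={e.txt, f.txt} staged={none}
After op 4 (modify d.txt): modified={d.txt, e.txt, f.txt} staged={none}
After op 5 (modify a.txt): modified={a.txt, d.txt, e.txt, f.txt} staged={none}
After op 6 (modify c.txt): modified={a.txt, c.txt, d.txt, e.txt, f.txt} staged={none}
After op 7 (modify b.txt): modified={a.txt, b.txt, c.txt, d.txt, e.txt, f.txt} staged={none}
After op 8 (git add f.txt): modified={a.txt, b.txt, c.txt, d.txt, e.txt} staged={f.txt}
After op 9 (modify f.txt): modified={a.txt, b.txt, c.txt, d.txt, e.txt, f.txt} staged={f.txt}
After op 10 (git reset f.txt): modified={a.txt, b.txt, c.txt, d.txt, e.txt, f.txt} staged={none}
After op 11 (git add b.txt): modified={a.txt, c.txt, d.txt, e.txt, f.txt} staged={b.txt}
After op 12 (git commit): modified={a.txt, c.txt, d.txt, e.txt, f.txt} staged={none}
After op 13 (modify d.txt): modified={a.txt, c.txt, d.txt, e.txt, f.txt} staged={none}
After op 14 (modify b.txt): modified={a.txt, b.txt, c.txt, d.txt, e.txt, f.txt} staged={none}
After op 15 (git add a.txt): modified={b.txt, c.txt, d.txt, e.txt, f.txt} staged={a.txt}
After op 16 (git reset a.txt): modified={a.txt, b.txt, c.txt, d.txt, e.txt, f.txt} staged={none}
After op 17 (git reset d.txt): modified={a.txt, b.txt, c.txt, d.txt, e.txt, f.txt} staged={none}
After op 18 (git add f.txt): modified={a.txt, b.txt, c.txt, d.txt, e.txt} staged={f.txt}
After op 19 (modify c.txt): modified={a.txt, b.txt, c.txt, d.txt, e.txt} staged={f.txt}
After op 20 (modify e.txt): modified={a.txt, b.txt, c.txt, d.txt, e.txt} staged={f.txt}
After op 21 (modify f.txt): modified={a.txt, b.txt, c.txt, d.txt, e.txt, f.txt} staged={f.txt}
After op 22 (git add e.txt): modified={a.txt, b.txt, c.txt, d.txt, f.txt} staged={e.txt, f.txt}
After op 23 (git reset b.txt): modified={a.txt, b.txt, c.txt, d.txt, f.txt} staged={e.txt, f.txt}
After op 24 (modify e.txt): modified={a.txt, b.txt, c.txt, d.txt, e.txt, f.txt} staged={e.txt, f.txt}
After op 25 (git add d.txt): modified={a.txt, b.txt, c.txt, e.txt, f.txt} staged={d.txt, e.txt, f.txt}
After op 26 (git reset d.txt): modified={a.txt, b.txt, c.txt, d.txt, e.txt, f.txt} staged={e.txt, f.txt}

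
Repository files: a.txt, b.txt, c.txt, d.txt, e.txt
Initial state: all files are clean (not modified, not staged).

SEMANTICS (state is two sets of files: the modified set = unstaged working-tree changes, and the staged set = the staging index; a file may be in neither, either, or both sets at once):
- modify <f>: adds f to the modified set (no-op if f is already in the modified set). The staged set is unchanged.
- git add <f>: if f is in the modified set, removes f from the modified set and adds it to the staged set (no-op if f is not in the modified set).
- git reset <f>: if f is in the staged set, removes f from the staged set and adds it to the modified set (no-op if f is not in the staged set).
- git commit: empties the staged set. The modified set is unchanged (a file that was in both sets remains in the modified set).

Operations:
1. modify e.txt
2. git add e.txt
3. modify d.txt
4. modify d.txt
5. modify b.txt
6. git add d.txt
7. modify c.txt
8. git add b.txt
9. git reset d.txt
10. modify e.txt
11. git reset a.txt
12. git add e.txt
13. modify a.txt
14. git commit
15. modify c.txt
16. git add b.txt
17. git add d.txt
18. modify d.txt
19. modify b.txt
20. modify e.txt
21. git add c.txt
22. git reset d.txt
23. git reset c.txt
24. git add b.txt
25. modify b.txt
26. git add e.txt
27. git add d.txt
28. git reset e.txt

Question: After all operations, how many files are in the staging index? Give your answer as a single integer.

After op 1 (modify e.txt): modified={e.txt} staged={none}
After op 2 (git add e.txt): modified={none} staged={e.txt}
After op 3 (modify d.txt): modified={d.txt} staged={e.txt}
After op 4 (modify d.txt): modified={d.txt} staged={e.txt}
After op 5 (modify b.txt): modified={b.txt, d.txt} staged={e.txt}
After op 6 (git add d.txt): modified={b.txt} staged={d.txt, e.txt}
After op 7 (modify c.txt): modified={b.txt, c.txt} staged={d.txt, e.txt}
After op 8 (git add b.txt): modified={c.txt} staged={b.txt, d.txt, e.txt}
After op 9 (git reset d.txt): modified={c.txt, d.txt} staged={b.txt, e.txt}
After op 10 (modify e.txt): modified={c.txt, d.txt, e.txt} staged={b.txt, e.txt}
After op 11 (git reset a.txt): modified={c.txt, d.txt, e.txt} staged={b.txt, e.txt}
After op 12 (git add e.txt): modified={c.txt, d.txt} staged={b.txt, e.txt}
After op 13 (modify a.txt): modified={a.txt, c.txt, d.txt} staged={b.txt, e.txt}
After op 14 (git commit): modified={a.txt, c.txt, d.txt} staged={none}
After op 15 (modify c.txt): modified={a.txt, c.txt, d.txt} staged={none}
After op 16 (git add b.txt): modified={a.txt, c.txt, d.txt} staged={none}
After op 17 (git add d.txt): modified={a.txt, c.txt} staged={d.txt}
After op 18 (modify d.txt): modified={a.txt, c.txt, d.txt} staged={d.txt}
After op 19 (modify b.txt): modified={a.txt, b.txt, c.txt, d.txt} staged={d.txt}
After op 20 (modify e.txt): modified={a.txt, b.txt, c.txt, d.txt, e.txt} staged={d.txt}
After op 21 (git add c.txt): modified={a.txt, b.txt, d.txt, e.txt} staged={c.txt, d.txt}
After op 22 (git reset d.txt): modified={a.txt, b.txt, d.txt, e.txt} staged={c.txt}
After op 23 (git reset c.txt): modified={a.txt, b.txt, c.txt, d.txt, e.txt} staged={none}
After op 24 (git add b.txt): modified={a.txt, c.txt, d.txt, e.txt} staged={b.txt}
After op 25 (modify b.txt): modified={a.txt, b.txt, c.txt, d.txt, e.txt} staged={b.txt}
After op 26 (git add e.txt): modified={a.txt, b.txt, c.txt, d.txt} staged={b.txt, e.txt}
After op 27 (git add d.txt): modified={a.txt, b.txt, c.txt} staged={b.txt, d.txt, e.txt}
After op 28 (git reset e.txt): modified={a.txt, b.txt, c.txt, e.txt} staged={b.txt, d.txt}
Final staged set: {b.txt, d.txt} -> count=2

Answer: 2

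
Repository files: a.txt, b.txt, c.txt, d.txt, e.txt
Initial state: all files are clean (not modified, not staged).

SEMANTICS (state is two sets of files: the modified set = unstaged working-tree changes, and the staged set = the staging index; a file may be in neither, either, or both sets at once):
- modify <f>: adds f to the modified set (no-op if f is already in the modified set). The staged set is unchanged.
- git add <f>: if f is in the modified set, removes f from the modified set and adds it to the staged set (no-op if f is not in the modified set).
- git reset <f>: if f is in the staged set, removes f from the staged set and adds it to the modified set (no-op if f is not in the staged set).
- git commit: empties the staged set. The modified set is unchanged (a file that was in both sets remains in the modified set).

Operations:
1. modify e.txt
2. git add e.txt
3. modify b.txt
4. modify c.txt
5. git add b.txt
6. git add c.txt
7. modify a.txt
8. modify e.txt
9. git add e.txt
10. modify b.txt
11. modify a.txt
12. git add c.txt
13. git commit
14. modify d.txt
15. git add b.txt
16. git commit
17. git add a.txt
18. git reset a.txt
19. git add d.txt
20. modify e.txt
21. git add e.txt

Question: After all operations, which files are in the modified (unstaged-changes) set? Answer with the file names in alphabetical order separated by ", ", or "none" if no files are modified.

After op 1 (modify e.txt): modified={e.txt} staged={none}
After op 2 (git add e.txt): modified={none} staged={e.txt}
After op 3 (modify b.txt): modified={b.txt} staged={e.txt}
After op 4 (modify c.txt): modified={b.txt, c.txt} staged={e.txt}
After op 5 (git add b.txt): modified={c.txt} staged={b.txt, e.txt}
After op 6 (git add c.txt): modified={none} staged={b.txt, c.txt, e.txt}
After op 7 (modify a.txt): modified={a.txt} staged={b.txt, c.txt, e.txt}
After op 8 (modify e.txt): modified={a.txt, e.txt} staged={b.txt, c.txt, e.txt}
After op 9 (git add e.txt): modified={a.txt} staged={b.txt, c.txt, e.txt}
After op 10 (modify b.txt): modified={a.txt, b.txt} staged={b.txt, c.txt, e.txt}
After op 11 (modify a.txt): modified={a.txt, b.txt} staged={b.txt, c.txt, e.txt}
After op 12 (git add c.txt): modified={a.txt, b.txt} staged={b.txt, c.txt, e.txt}
After op 13 (git commit): modified={a.txt, b.txt} staged={none}
After op 14 (modify d.txt): modified={a.txt, b.txt, d.txt} staged={none}
After op 15 (git add b.txt): modified={a.txt, d.txt} staged={b.txt}
After op 16 (git commit): modified={a.txt, d.txt} staged={none}
After op 17 (git add a.txt): modified={d.txt} staged={a.txt}
After op 18 (git reset a.txt): modified={a.txt, d.txt} staged={none}
After op 19 (git add d.txt): modified={a.txt} staged={d.txt}
After op 20 (modify e.txt): modified={a.txt, e.txt} staged={d.txt}
After op 21 (git add e.txt): modified={a.txt} staged={d.txt, e.txt}

Answer: a.txt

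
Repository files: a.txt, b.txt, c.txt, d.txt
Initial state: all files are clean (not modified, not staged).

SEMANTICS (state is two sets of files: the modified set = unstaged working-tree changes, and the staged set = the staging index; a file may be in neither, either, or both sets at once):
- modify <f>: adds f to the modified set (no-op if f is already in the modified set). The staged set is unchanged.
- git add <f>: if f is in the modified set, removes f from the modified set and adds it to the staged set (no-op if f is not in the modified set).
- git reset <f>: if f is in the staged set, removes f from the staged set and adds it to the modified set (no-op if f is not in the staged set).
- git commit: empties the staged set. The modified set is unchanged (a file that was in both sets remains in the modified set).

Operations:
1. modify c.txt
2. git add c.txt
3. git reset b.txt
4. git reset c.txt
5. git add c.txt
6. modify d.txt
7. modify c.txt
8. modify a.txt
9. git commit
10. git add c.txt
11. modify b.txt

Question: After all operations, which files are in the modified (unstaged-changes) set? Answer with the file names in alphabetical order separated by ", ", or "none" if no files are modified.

Answer: a.txt, b.txt, d.txt

Derivation:
After op 1 (modify c.txt): modified={c.txt} staged={none}
After op 2 (git add c.txt): modified={none} staged={c.txt}
After op 3 (git reset b.txt): modified={none} staged={c.txt}
After op 4 (git reset c.txt): modified={c.txt} staged={none}
After op 5 (git add c.txt): modified={none} staged={c.txt}
After op 6 (modify d.txt): modified={d.txt} staged={c.txt}
After op 7 (modify c.txt): modified={c.txt, d.txt} staged={c.txt}
After op 8 (modify a.txt): modified={a.txt, c.txt, d.txt} staged={c.txt}
After op 9 (git commit): modified={a.txt, c.txt, d.txt} staged={none}
After op 10 (git add c.txt): modified={a.txt, d.txt} staged={c.txt}
After op 11 (modify b.txt): modified={a.txt, b.txt, d.txt} staged={c.txt}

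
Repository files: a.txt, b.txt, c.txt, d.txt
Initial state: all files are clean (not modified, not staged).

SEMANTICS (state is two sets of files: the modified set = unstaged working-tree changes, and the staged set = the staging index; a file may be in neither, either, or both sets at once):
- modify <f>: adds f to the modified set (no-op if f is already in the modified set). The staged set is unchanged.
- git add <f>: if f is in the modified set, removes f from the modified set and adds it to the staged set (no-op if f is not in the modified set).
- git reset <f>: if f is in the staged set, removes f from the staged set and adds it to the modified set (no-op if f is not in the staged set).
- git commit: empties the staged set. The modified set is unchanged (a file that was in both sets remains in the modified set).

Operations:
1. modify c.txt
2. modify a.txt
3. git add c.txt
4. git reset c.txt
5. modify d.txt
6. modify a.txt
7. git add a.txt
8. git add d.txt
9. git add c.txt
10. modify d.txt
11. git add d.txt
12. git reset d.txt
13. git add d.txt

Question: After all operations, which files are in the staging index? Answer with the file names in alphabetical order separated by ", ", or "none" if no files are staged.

Answer: a.txt, c.txt, d.txt

Derivation:
After op 1 (modify c.txt): modified={c.txt} staged={none}
After op 2 (modify a.txt): modified={a.txt, c.txt} staged={none}
After op 3 (git add c.txt): modified={a.txt} staged={c.txt}
After op 4 (git reset c.txt): modified={a.txt, c.txt} staged={none}
After op 5 (modify d.txt): modified={a.txt, c.txt, d.txt} staged={none}
After op 6 (modify a.txt): modified={a.txt, c.txt, d.txt} staged={none}
After op 7 (git add a.txt): modified={c.txt, d.txt} staged={a.txt}
After op 8 (git add d.txt): modified={c.txt} staged={a.txt, d.txt}
After op 9 (git add c.txt): modified={none} staged={a.txt, c.txt, d.txt}
After op 10 (modify d.txt): modified={d.txt} staged={a.txt, c.txt, d.txt}
After op 11 (git add d.txt): modified={none} staged={a.txt, c.txt, d.txt}
After op 12 (git reset d.txt): modified={d.txt} staged={a.txt, c.txt}
After op 13 (git add d.txt): modified={none} staged={a.txt, c.txt, d.txt}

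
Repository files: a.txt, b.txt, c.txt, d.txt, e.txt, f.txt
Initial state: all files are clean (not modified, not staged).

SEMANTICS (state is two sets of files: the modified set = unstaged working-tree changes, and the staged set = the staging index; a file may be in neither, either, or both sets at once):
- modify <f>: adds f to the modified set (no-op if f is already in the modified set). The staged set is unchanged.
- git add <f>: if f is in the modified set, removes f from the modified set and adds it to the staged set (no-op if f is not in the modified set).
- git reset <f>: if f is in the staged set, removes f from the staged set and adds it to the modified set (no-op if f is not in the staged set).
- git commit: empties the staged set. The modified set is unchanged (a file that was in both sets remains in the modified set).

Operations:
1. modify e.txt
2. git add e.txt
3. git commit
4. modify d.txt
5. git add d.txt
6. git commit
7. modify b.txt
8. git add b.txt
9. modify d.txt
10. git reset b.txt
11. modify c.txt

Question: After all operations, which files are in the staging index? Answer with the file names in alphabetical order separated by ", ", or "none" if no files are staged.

Answer: none

Derivation:
After op 1 (modify e.txt): modified={e.txt} staged={none}
After op 2 (git add e.txt): modified={none} staged={e.txt}
After op 3 (git commit): modified={none} staged={none}
After op 4 (modify d.txt): modified={d.txt} staged={none}
After op 5 (git add d.txt): modified={none} staged={d.txt}
After op 6 (git commit): modified={none} staged={none}
After op 7 (modify b.txt): modified={b.txt} staged={none}
After op 8 (git add b.txt): modified={none} staged={b.txt}
After op 9 (modify d.txt): modified={d.txt} staged={b.txt}
After op 10 (git reset b.txt): modified={b.txt, d.txt} staged={none}
After op 11 (modify c.txt): modified={b.txt, c.txt, d.txt} staged={none}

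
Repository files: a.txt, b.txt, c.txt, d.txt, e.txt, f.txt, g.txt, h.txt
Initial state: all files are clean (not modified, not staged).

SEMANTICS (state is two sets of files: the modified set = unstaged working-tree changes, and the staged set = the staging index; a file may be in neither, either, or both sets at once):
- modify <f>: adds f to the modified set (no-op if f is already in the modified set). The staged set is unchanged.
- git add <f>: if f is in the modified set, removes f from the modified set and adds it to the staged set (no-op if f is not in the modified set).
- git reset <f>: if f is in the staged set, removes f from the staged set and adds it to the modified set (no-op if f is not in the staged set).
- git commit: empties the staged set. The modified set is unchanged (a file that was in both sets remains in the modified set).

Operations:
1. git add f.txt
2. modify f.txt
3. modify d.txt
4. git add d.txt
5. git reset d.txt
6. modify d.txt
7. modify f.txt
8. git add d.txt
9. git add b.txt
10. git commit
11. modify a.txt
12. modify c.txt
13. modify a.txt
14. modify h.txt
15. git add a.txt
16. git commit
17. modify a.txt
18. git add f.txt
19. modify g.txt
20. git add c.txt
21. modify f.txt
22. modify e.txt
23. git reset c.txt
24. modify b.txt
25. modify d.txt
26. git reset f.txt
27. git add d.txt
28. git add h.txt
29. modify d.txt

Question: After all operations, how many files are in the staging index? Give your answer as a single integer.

After op 1 (git add f.txt): modified={none} staged={none}
After op 2 (modify f.txt): modified={f.txt} staged={none}
After op 3 (modify d.txt): modified={d.txt, f.txt} staged={none}
After op 4 (git add d.txt): modified={f.txt} staged={d.txt}
After op 5 (git reset d.txt): modified={d.txt, f.txt} staged={none}
After op 6 (modify d.txt): modified={d.txt, f.txt} staged={none}
After op 7 (modify f.txt): modified={d.txt, f.txt} staged={none}
After op 8 (git add d.txt): modified={f.txt} staged={d.txt}
After op 9 (git add b.txt): modified={f.txt} staged={d.txt}
After op 10 (git commit): modified={f.txt} staged={none}
After op 11 (modify a.txt): modified={a.txt, f.txt} staged={none}
After op 12 (modify c.txt): modified={a.txt, c.txt, f.txt} staged={none}
After op 13 (modify a.txt): modified={a.txt, c.txt, f.txt} staged={none}
After op 14 (modify h.txt): modified={a.txt, c.txt, f.txt, h.txt} staged={none}
After op 15 (git add a.txt): modified={c.txt, f.txt, h.txt} staged={a.txt}
After op 16 (git commit): modified={c.txt, f.txt, h.txt} staged={none}
After op 17 (modify a.txt): modified={a.txt, c.txt, f.txt, h.txt} staged={none}
After op 18 (git add f.txt): modified={a.txt, c.txt, h.txt} staged={f.txt}
After op 19 (modify g.txt): modified={a.txt, c.txt, g.txt, h.txt} staged={f.txt}
After op 20 (git add c.txt): modified={a.txt, g.txt, h.txt} staged={c.txt, f.txt}
After op 21 (modify f.txt): modified={a.txt, f.txt, g.txt, h.txt} staged={c.txt, f.txt}
After op 22 (modify e.txt): modified={a.txt, e.txt, f.txt, g.txt, h.txt} staged={c.txt, f.txt}
After op 23 (git reset c.txt): modified={a.txt, c.txt, e.txt, f.txt, g.txt, h.txt} staged={f.txt}
After op 24 (modify b.txt): modified={a.txt, b.txt, c.txt, e.txt, f.txt, g.txt, h.txt} staged={f.txt}
After op 25 (modify d.txt): modified={a.txt, b.txt, c.txt, d.txt, e.txt, f.txt, g.txt, h.txt} staged={f.txt}
After op 26 (git reset f.txt): modified={a.txt, b.txt, c.txt, d.txt, e.txt, f.txt, g.txt, h.txt} staged={none}
After op 27 (git add d.txt): modified={a.txt, b.txt, c.txt, e.txt, f.txt, g.txt, h.txt} staged={d.txt}
After op 28 (git add h.txt): modified={a.txt, b.txt, c.txt, e.txt, f.txt, g.txt} staged={d.txt, h.txt}
After op 29 (modify d.txt): modified={a.txt, b.txt, c.txt, d.txt, e.txt, f.txt, g.txt} staged={d.txt, h.txt}
Final staged set: {d.txt, h.txt} -> count=2

Answer: 2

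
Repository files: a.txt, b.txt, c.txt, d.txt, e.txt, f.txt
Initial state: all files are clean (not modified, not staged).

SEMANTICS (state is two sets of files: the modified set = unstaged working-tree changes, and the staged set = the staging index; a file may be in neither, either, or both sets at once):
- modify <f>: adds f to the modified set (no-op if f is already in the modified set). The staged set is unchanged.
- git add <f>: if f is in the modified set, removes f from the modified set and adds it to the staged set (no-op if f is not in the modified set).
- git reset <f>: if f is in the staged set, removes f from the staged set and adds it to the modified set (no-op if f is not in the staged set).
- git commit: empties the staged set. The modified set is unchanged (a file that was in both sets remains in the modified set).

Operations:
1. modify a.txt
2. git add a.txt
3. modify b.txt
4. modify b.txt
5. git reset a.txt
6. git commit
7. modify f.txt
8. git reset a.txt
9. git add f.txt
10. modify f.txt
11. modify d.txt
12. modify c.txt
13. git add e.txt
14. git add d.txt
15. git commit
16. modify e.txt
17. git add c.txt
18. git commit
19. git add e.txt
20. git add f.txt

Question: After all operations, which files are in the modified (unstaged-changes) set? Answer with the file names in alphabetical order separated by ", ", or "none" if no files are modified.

After op 1 (modify a.txt): modified={a.txt} staged={none}
After op 2 (git add a.txt): modified={none} staged={a.txt}
After op 3 (modify b.txt): modified={b.txt} staged={a.txt}
After op 4 (modify b.txt): modified={b.txt} staged={a.txt}
After op 5 (git reset a.txt): modified={a.txt, b.txt} staged={none}
After op 6 (git commit): modified={a.txt, b.txt} staged={none}
After op 7 (modify f.txt): modified={a.txt, b.txt, f.txt} staged={none}
After op 8 (git reset a.txt): modified={a.txt, b.txt, f.txt} staged={none}
After op 9 (git add f.txt): modified={a.txt, b.txt} staged={f.txt}
After op 10 (modify f.txt): modified={a.txt, b.txt, f.txt} staged={f.txt}
After op 11 (modify d.txt): modified={a.txt, b.txt, d.txt, f.txt} staged={f.txt}
After op 12 (modify c.txt): modified={a.txt, b.txt, c.txt, d.txt, f.txt} staged={f.txt}
After op 13 (git add e.txt): modified={a.txt, b.txt, c.txt, d.txt, f.txt} staged={f.txt}
After op 14 (git add d.txt): modified={a.txt, b.txt, c.txt, f.txt} staged={d.txt, f.txt}
After op 15 (git commit): modified={a.txt, b.txt, c.txt, f.txt} staged={none}
After op 16 (modify e.txt): modified={a.txt, b.txt, c.txt, e.txt, f.txt} staged={none}
After op 17 (git add c.txt): modified={a.txt, b.txt, e.txt, f.txt} staged={c.txt}
After op 18 (git commit): modified={a.txt, b.txt, e.txt, f.txt} staged={none}
After op 19 (git add e.txt): modified={a.txt, b.txt, f.txt} staged={e.txt}
After op 20 (git add f.txt): modified={a.txt, b.txt} staged={e.txt, f.txt}

Answer: a.txt, b.txt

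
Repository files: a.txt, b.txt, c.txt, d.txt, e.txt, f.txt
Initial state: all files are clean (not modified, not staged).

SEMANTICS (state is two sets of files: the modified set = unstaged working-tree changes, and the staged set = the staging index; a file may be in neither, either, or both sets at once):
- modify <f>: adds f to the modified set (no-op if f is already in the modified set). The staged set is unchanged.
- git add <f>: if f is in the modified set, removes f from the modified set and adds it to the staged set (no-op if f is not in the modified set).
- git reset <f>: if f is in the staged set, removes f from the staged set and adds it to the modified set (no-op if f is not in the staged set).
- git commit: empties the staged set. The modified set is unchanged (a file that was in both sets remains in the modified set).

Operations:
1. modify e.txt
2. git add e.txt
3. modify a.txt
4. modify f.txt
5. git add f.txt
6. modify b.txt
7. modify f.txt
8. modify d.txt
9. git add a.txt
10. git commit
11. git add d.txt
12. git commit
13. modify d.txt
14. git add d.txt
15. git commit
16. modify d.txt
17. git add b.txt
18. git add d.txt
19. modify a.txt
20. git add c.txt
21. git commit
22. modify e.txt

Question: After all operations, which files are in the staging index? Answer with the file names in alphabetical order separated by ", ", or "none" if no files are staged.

After op 1 (modify e.txt): modified={e.txt} staged={none}
After op 2 (git add e.txt): modified={none} staged={e.txt}
After op 3 (modify a.txt): modified={a.txt} staged={e.txt}
After op 4 (modify f.txt): modified={a.txt, f.txt} staged={e.txt}
After op 5 (git add f.txt): modified={a.txt} staged={e.txt, f.txt}
After op 6 (modify b.txt): modified={a.txt, b.txt} staged={e.txt, f.txt}
After op 7 (modify f.txt): modified={a.txt, b.txt, f.txt} staged={e.txt, f.txt}
After op 8 (modify d.txt): modified={a.txt, b.txt, d.txt, f.txt} staged={e.txt, f.txt}
After op 9 (git add a.txt): modified={b.txt, d.txt, f.txt} staged={a.txt, e.txt, f.txt}
After op 10 (git commit): modified={b.txt, d.txt, f.txt} staged={none}
After op 11 (git add d.txt): modified={b.txt, f.txt} staged={d.txt}
After op 12 (git commit): modified={b.txt, f.txt} staged={none}
After op 13 (modify d.txt): modified={b.txt, d.txt, f.txt} staged={none}
After op 14 (git add d.txt): modified={b.txt, f.txt} staged={d.txt}
After op 15 (git commit): modified={b.txt, f.txt} staged={none}
After op 16 (modify d.txt): modified={b.txt, d.txt, f.txt} staged={none}
After op 17 (git add b.txt): modified={d.txt, f.txt} staged={b.txt}
After op 18 (git add d.txt): modified={f.txt} staged={b.txt, d.txt}
After op 19 (modify a.txt): modified={a.txt, f.txt} staged={b.txt, d.txt}
After op 20 (git add c.txt): modified={a.txt, f.txt} staged={b.txt, d.txt}
After op 21 (git commit): modified={a.txt, f.txt} staged={none}
After op 22 (modify e.txt): modified={a.txt, e.txt, f.txt} staged={none}

Answer: none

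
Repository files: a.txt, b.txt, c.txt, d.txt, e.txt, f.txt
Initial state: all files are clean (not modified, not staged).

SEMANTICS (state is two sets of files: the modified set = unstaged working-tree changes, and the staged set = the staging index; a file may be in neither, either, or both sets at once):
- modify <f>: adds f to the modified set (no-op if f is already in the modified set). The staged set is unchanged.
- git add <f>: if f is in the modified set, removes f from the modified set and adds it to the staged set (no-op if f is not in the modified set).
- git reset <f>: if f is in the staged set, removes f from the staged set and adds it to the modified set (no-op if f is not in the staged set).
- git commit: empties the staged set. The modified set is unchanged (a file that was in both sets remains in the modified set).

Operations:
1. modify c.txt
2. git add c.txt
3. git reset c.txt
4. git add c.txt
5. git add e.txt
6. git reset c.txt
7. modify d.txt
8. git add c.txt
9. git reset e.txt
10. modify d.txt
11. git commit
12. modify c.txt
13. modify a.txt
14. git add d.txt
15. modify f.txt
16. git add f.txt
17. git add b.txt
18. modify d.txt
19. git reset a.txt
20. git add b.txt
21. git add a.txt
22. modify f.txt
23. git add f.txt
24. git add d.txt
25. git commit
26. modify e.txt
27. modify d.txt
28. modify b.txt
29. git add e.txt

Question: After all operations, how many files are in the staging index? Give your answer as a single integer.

After op 1 (modify c.txt): modified={c.txt} staged={none}
After op 2 (git add c.txt): modified={none} staged={c.txt}
After op 3 (git reset c.txt): modified={c.txt} staged={none}
After op 4 (git add c.txt): modified={none} staged={c.txt}
After op 5 (git add e.txt): modified={none} staged={c.txt}
After op 6 (git reset c.txt): modified={c.txt} staged={none}
After op 7 (modify d.txt): modified={c.txt, d.txt} staged={none}
After op 8 (git add c.txt): modified={d.txt} staged={c.txt}
After op 9 (git reset e.txt): modified={d.txt} staged={c.txt}
After op 10 (modify d.txt): modified={d.txt} staged={c.txt}
After op 11 (git commit): modified={d.txt} staged={none}
After op 12 (modify c.txt): modified={c.txt, d.txt} staged={none}
After op 13 (modify a.txt): modified={a.txt, c.txt, d.txt} staged={none}
After op 14 (git add d.txt): modified={a.txt, c.txt} staged={d.txt}
After op 15 (modify f.txt): modified={a.txt, c.txt, f.txt} staged={d.txt}
After op 16 (git add f.txt): modified={a.txt, c.txt} staged={d.txt, f.txt}
After op 17 (git add b.txt): modified={a.txt, c.txt} staged={d.txt, f.txt}
After op 18 (modify d.txt): modified={a.txt, c.txt, d.txt} staged={d.txt, f.txt}
After op 19 (git reset a.txt): modified={a.txt, c.txt, d.txt} staged={d.txt, f.txt}
After op 20 (git add b.txt): modified={a.txt, c.txt, d.txt} staged={d.txt, f.txt}
After op 21 (git add a.txt): modified={c.txt, d.txt} staged={a.txt, d.txt, f.txt}
After op 22 (modify f.txt): modified={c.txt, d.txt, f.txt} staged={a.txt, d.txt, f.txt}
After op 23 (git add f.txt): modified={c.txt, d.txt} staged={a.txt, d.txt, f.txt}
After op 24 (git add d.txt): modified={c.txt} staged={a.txt, d.txt, f.txt}
After op 25 (git commit): modified={c.txt} staged={none}
After op 26 (modify e.txt): modified={c.txt, e.txt} staged={none}
After op 27 (modify d.txt): modified={c.txt, d.txt, e.txt} staged={none}
After op 28 (modify b.txt): modified={b.txt, c.txt, d.txt, e.txt} staged={none}
After op 29 (git add e.txt): modified={b.txt, c.txt, d.txt} staged={e.txt}
Final staged set: {e.txt} -> count=1

Answer: 1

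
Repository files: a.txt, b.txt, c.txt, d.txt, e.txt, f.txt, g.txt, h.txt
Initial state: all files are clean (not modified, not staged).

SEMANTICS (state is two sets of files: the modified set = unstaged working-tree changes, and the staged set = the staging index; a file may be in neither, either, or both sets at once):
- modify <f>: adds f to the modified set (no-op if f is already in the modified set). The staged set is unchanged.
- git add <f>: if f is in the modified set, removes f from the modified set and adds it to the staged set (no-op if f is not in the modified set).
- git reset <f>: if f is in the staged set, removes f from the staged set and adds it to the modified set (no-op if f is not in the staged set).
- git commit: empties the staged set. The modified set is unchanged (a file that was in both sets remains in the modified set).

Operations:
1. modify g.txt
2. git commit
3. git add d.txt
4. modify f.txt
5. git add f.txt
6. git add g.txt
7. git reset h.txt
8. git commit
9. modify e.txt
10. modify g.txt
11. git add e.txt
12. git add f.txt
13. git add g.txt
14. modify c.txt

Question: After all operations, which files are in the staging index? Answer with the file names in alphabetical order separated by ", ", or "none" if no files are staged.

After op 1 (modify g.txt): modified={g.txt} staged={none}
After op 2 (git commit): modified={g.txt} staged={none}
After op 3 (git add d.txt): modified={g.txt} staged={none}
After op 4 (modify f.txt): modified={f.txt, g.txt} staged={none}
After op 5 (git add f.txt): modified={g.txt} staged={f.txt}
After op 6 (git add g.txt): modified={none} staged={f.txt, g.txt}
After op 7 (git reset h.txt): modified={none} staged={f.txt, g.txt}
After op 8 (git commit): modified={none} staged={none}
After op 9 (modify e.txt): modified={e.txt} staged={none}
After op 10 (modify g.txt): modified={e.txt, g.txt} staged={none}
After op 11 (git add e.txt): modified={g.txt} staged={e.txt}
After op 12 (git add f.txt): modified={g.txt} staged={e.txt}
After op 13 (git add g.txt): modified={none} staged={e.txt, g.txt}
After op 14 (modify c.txt): modified={c.txt} staged={e.txt, g.txt}

Answer: e.txt, g.txt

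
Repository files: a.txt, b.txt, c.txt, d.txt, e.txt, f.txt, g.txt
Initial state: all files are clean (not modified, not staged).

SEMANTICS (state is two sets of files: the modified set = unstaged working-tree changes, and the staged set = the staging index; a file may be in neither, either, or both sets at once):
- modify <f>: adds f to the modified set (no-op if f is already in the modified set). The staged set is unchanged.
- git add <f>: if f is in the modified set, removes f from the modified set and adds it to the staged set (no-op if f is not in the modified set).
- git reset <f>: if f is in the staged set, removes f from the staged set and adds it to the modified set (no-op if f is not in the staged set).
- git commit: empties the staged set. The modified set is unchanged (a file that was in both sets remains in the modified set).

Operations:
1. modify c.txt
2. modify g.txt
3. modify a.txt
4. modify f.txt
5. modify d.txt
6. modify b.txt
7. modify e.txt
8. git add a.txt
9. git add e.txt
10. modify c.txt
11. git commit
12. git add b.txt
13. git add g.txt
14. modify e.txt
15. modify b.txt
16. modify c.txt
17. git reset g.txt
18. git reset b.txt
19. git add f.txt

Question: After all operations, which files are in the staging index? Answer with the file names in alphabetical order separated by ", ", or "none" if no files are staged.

Answer: f.txt

Derivation:
After op 1 (modify c.txt): modified={c.txt} staged={none}
After op 2 (modify g.txt): modified={c.txt, g.txt} staged={none}
After op 3 (modify a.txt): modified={a.txt, c.txt, g.txt} staged={none}
After op 4 (modify f.txt): modified={a.txt, c.txt, f.txt, g.txt} staged={none}
After op 5 (modify d.txt): modified={a.txt, c.txt, d.txt, f.txt, g.txt} staged={none}
After op 6 (modify b.txt): modified={a.txt, b.txt, c.txt, d.txt, f.txt, g.txt} staged={none}
After op 7 (modify e.txt): modified={a.txt, b.txt, c.txt, d.txt, e.txt, f.txt, g.txt} staged={none}
After op 8 (git add a.txt): modified={b.txt, c.txt, d.txt, e.txt, f.txt, g.txt} staged={a.txt}
After op 9 (git add e.txt): modified={b.txt, c.txt, d.txt, f.txt, g.txt} staged={a.txt, e.txt}
After op 10 (modify c.txt): modified={b.txt, c.txt, d.txt, f.txt, g.txt} staged={a.txt, e.txt}
After op 11 (git commit): modified={b.txt, c.txt, d.txt, f.txt, g.txt} staged={none}
After op 12 (git add b.txt): modified={c.txt, d.txt, f.txt, g.txt} staged={b.txt}
After op 13 (git add g.txt): modified={c.txt, d.txt, f.txt} staged={b.txt, g.txt}
After op 14 (modify e.txt): modified={c.txt, d.txt, e.txt, f.txt} staged={b.txt, g.txt}
After op 15 (modify b.txt): modified={b.txt, c.txt, d.txt, e.txt, f.txt} staged={b.txt, g.txt}
After op 16 (modify c.txt): modified={b.txt, c.txt, d.txt, e.txt, f.txt} staged={b.txt, g.txt}
After op 17 (git reset g.txt): modified={b.txt, c.txt, d.txt, e.txt, f.txt, g.txt} staged={b.txt}
After op 18 (git reset b.txt): modified={b.txt, c.txt, d.txt, e.txt, f.txt, g.txt} staged={none}
After op 19 (git add f.txt): modified={b.txt, c.txt, d.txt, e.txt, g.txt} staged={f.txt}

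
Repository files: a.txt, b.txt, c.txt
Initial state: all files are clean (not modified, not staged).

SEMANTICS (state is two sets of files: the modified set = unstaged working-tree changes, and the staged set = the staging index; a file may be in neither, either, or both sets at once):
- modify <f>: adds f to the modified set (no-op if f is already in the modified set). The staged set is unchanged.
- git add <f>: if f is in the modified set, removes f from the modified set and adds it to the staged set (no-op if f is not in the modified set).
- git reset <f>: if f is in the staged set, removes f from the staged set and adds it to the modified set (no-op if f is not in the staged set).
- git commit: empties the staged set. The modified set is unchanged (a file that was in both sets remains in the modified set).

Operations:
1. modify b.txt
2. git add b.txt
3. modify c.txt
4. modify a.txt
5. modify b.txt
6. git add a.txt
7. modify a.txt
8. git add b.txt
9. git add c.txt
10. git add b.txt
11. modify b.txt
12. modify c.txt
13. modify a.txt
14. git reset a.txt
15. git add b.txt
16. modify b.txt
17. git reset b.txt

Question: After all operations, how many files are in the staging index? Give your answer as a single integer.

After op 1 (modify b.txt): modified={b.txt} staged={none}
After op 2 (git add b.txt): modified={none} staged={b.txt}
After op 3 (modify c.txt): modified={c.txt} staged={b.txt}
After op 4 (modify a.txt): modified={a.txt, c.txt} staged={b.txt}
After op 5 (modify b.txt): modified={a.txt, b.txt, c.txt} staged={b.txt}
After op 6 (git add a.txt): modified={b.txt, c.txt} staged={a.txt, b.txt}
After op 7 (modify a.txt): modified={a.txt, b.txt, c.txt} staged={a.txt, b.txt}
After op 8 (git add b.txt): modified={a.txt, c.txt} staged={a.txt, b.txt}
After op 9 (git add c.txt): modified={a.txt} staged={a.txt, b.txt, c.txt}
After op 10 (git add b.txt): modified={a.txt} staged={a.txt, b.txt, c.txt}
After op 11 (modify b.txt): modified={a.txt, b.txt} staged={a.txt, b.txt, c.txt}
After op 12 (modify c.txt): modified={a.txt, b.txt, c.txt} staged={a.txt, b.txt, c.txt}
After op 13 (modify a.txt): modified={a.txt, b.txt, c.txt} staged={a.txt, b.txt, c.txt}
After op 14 (git reset a.txt): modified={a.txt, b.txt, c.txt} staged={b.txt, c.txt}
After op 15 (git add b.txt): modified={a.txt, c.txt} staged={b.txt, c.txt}
After op 16 (modify b.txt): modified={a.txt, b.txt, c.txt} staged={b.txt, c.txt}
After op 17 (git reset b.txt): modified={a.txt, b.txt, c.txt} staged={c.txt}
Final staged set: {c.txt} -> count=1

Answer: 1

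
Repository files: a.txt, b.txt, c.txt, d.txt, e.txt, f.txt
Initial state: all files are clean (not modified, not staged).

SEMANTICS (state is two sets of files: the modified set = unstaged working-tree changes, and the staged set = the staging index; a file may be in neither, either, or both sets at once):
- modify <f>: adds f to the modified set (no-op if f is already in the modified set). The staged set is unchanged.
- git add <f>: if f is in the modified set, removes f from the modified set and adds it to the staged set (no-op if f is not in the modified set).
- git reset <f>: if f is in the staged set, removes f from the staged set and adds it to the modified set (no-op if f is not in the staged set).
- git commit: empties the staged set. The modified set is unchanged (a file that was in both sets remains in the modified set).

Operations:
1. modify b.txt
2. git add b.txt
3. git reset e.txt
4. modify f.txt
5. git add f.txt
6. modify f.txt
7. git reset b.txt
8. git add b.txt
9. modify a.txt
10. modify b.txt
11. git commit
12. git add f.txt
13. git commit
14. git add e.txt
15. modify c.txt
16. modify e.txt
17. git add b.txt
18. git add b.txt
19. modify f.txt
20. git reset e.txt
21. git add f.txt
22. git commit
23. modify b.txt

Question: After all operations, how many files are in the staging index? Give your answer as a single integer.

After op 1 (modify b.txt): modified={b.txt} staged={none}
After op 2 (git add b.txt): modified={none} staged={b.txt}
After op 3 (git reset e.txt): modified={none} staged={b.txt}
After op 4 (modify f.txt): modified={f.txt} staged={b.txt}
After op 5 (git add f.txt): modified={none} staged={b.txt, f.txt}
After op 6 (modify f.txt): modified={f.txt} staged={b.txt, f.txt}
After op 7 (git reset b.txt): modified={b.txt, f.txt} staged={f.txt}
After op 8 (git add b.txt): modified={f.txt} staged={b.txt, f.txt}
After op 9 (modify a.txt): modified={a.txt, f.txt} staged={b.txt, f.txt}
After op 10 (modify b.txt): modified={a.txt, b.txt, f.txt} staged={b.txt, f.txt}
After op 11 (git commit): modified={a.txt, b.txt, f.txt} staged={none}
After op 12 (git add f.txt): modified={a.txt, b.txt} staged={f.txt}
After op 13 (git commit): modified={a.txt, b.txt} staged={none}
After op 14 (git add e.txt): modified={a.txt, b.txt} staged={none}
After op 15 (modify c.txt): modified={a.txt, b.txt, c.txt} staged={none}
After op 16 (modify e.txt): modified={a.txt, b.txt, c.txt, e.txt} staged={none}
After op 17 (git add b.txt): modified={a.txt, c.txt, e.txt} staged={b.txt}
After op 18 (git add b.txt): modified={a.txt, c.txt, e.txt} staged={b.txt}
After op 19 (modify f.txt): modified={a.txt, c.txt, e.txt, f.txt} staged={b.txt}
After op 20 (git reset e.txt): modified={a.txt, c.txt, e.txt, f.txt} staged={b.txt}
After op 21 (git add f.txt): modified={a.txt, c.txt, e.txt} staged={b.txt, f.txt}
After op 22 (git commit): modified={a.txt, c.txt, e.txt} staged={none}
After op 23 (modify b.txt): modified={a.txt, b.txt, c.txt, e.txt} staged={none}
Final staged set: {none} -> count=0

Answer: 0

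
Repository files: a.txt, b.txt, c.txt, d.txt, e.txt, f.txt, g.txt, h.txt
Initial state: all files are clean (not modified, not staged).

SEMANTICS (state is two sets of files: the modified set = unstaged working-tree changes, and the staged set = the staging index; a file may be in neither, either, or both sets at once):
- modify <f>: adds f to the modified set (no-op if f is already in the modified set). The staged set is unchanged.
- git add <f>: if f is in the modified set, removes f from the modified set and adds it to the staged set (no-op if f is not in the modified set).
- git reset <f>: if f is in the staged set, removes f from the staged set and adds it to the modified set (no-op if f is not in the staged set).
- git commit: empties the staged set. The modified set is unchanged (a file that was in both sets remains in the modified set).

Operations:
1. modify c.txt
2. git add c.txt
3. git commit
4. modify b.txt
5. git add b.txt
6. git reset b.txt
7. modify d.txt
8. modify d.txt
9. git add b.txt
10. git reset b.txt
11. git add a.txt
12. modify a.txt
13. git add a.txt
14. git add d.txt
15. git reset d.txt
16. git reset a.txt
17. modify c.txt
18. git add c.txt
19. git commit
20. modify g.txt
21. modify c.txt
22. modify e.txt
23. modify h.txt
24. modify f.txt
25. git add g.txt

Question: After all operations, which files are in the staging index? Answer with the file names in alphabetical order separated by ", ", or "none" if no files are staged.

After op 1 (modify c.txt): modified={c.txt} staged={none}
After op 2 (git add c.txt): modified={none} staged={c.txt}
After op 3 (git commit): modified={none} staged={none}
After op 4 (modify b.txt): modified={b.txt} staged={none}
After op 5 (git add b.txt): modified={none} staged={b.txt}
After op 6 (git reset b.txt): modified={b.txt} staged={none}
After op 7 (modify d.txt): modified={b.txt, d.txt} staged={none}
After op 8 (modify d.txt): modified={b.txt, d.txt} staged={none}
After op 9 (git add b.txt): modified={d.txt} staged={b.txt}
After op 10 (git reset b.txt): modified={b.txt, d.txt} staged={none}
After op 11 (git add a.txt): modified={b.txt, d.txt} staged={none}
After op 12 (modify a.txt): modified={a.txt, b.txt, d.txt} staged={none}
After op 13 (git add a.txt): modified={b.txt, d.txt} staged={a.txt}
After op 14 (git add d.txt): modified={b.txt} staged={a.txt, d.txt}
After op 15 (git reset d.txt): modified={b.txt, d.txt} staged={a.txt}
After op 16 (git reset a.txt): modified={a.txt, b.txt, d.txt} staged={none}
After op 17 (modify c.txt): modified={a.txt, b.txt, c.txt, d.txt} staged={none}
After op 18 (git add c.txt): modified={a.txt, b.txt, d.txt} staged={c.txt}
After op 19 (git commit): modified={a.txt, b.txt, d.txt} staged={none}
After op 20 (modify g.txt): modified={a.txt, b.txt, d.txt, g.txt} staged={none}
After op 21 (modify c.txt): modified={a.txt, b.txt, c.txt, d.txt, g.txt} staged={none}
After op 22 (modify e.txt): modified={a.txt, b.txt, c.txt, d.txt, e.txt, g.txt} staged={none}
After op 23 (modify h.txt): modified={a.txt, b.txt, c.txt, d.txt, e.txt, g.txt, h.txt} staged={none}
After op 24 (modify f.txt): modified={a.txt, b.txt, c.txt, d.txt, e.txt, f.txt, g.txt, h.txt} staged={none}
After op 25 (git add g.txt): modified={a.txt, b.txt, c.txt, d.txt, e.txt, f.txt, h.txt} staged={g.txt}

Answer: g.txt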